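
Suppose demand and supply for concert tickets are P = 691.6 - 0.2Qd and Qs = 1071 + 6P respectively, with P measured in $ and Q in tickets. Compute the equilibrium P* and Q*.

In direct form, Qd = 3458 - 5P.
The market clears where 3458 - 5P = 1071 + 6P. Rearranging, 11P = 2387, hence P* = 217.
Then Q* = 3458 - 5(217) = 2373.

P* = 217, Q* = 2373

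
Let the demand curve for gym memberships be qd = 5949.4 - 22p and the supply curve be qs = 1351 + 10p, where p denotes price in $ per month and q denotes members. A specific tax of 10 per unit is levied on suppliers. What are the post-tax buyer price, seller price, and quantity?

With a tax of 10 on suppliers, they supply based on the net price p_s = p_b - 10, so qs = 1251 + 10p_b.
Set qd = qs: 5949.4 - 22p_b = 1251 + 10p_b, so 4698.4 = 32p_b and p_b = 146.825.
So p_s = 136.825 and the quantity traded is q = 5949.4 - 22(146.825) = 2719.25.

p_b = 146.825, p_s = 136.825, q = 2719.25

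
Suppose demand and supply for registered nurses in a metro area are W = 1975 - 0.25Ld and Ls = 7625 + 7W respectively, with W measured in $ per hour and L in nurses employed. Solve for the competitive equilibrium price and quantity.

W* = 25, L* = 7800

Rewriting in direct form: Ld = 7900 - 4W.
The market clears where 7900 - 4W = 7625 + 7W. Rearranging, 11W = 275, hence W* = 25.
Then L* = 7900 - 4(25) = 7800.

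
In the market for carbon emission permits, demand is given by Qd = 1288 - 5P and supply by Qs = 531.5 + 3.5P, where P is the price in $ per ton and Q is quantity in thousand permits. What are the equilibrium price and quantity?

P* = 89, Q* = 843

Equating demand and supply, 1288 - 5P = 531.5 + 3.5P gives 8.5P = 756.5, so P* = 89.
Plugging P* into demand: Q* = 1288 - 5(89) = 843.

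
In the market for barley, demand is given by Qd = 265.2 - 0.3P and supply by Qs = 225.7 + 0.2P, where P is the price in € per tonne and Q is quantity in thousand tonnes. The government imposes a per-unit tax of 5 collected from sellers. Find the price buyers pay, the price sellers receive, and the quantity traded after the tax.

P_b = 81, P_s = 76, Q = 240.9

Sellers keep P_s = P_b - 5 per unit, so supply in terms of the buyer price is Qs = 224.7 + 0.2P_b.
Market clearing requires 265.2 - 0.3P_b = 224.7 + 0.2P_b; hence 40.5 = 0.5P_b and P_b = 81.
Then P_s = 81 - 5 = 76 and Q = 265.2 - 0.3(81) = 240.9.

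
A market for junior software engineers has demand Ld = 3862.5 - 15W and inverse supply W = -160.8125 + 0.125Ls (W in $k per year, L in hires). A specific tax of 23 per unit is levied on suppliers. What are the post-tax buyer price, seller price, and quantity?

W_b = 120, W_s = 97, L = 2062.5

Rewriting in direct form: Ls = 1286.5 + 8W.
Suppliers keep W_s = W_b - 23 per unit, so supply in terms of the buyer price is Ls = 1102.5 + 8W_b.
Equate demand and the shifted supply: 3862.5 - 15W_b = 1102.5 + 8W_b, giving 23W_b = 2760, so W_b = 120.
So W_s = 97 and the quantity traded is L = 3862.5 - 15(120) = 2062.5.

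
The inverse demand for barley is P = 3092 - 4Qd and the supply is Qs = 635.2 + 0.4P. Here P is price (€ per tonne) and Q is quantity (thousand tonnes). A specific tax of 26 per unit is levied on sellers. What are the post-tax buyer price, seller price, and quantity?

Rewriting in direct form: Qd = 773 - 0.25P.
The tax drives a wedge P_b - P_s = 26. Substituting P_s = P_b - 26 into supply: Qs = 624.8 + 0.4P_b.
Market clearing requires 773 - 0.25P_b = 624.8 + 0.4P_b; hence 148.2 = 0.65P_b and P_b = 228.
Then P_s = 228 - 26 = 202 and Q = 773 - 0.25(228) = 716.

P_b = 228, P_s = 202, Q = 716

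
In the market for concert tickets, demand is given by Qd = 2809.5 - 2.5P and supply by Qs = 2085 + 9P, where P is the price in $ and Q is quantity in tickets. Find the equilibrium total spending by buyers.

At equilibrium Qd = Qs, so 2809.5 - 2.5P = 2085 + 9P; collecting terms, 724.5 = 11.5P and P* = 63.
From the demand curve, Q* = 2809.5 - 2.5(63) = 2652.
Total spending by buyers = P* × Q* = 63 × 2652 = 167076.

Total spending by buyers = 167076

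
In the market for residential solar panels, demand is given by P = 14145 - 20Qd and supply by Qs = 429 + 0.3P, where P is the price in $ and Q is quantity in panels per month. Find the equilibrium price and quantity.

P* = 795, Q* = 667.5

In direct form, Qd = 707.25 - 0.05P.
Equating demand and supply, 707.25 - 0.05P = 429 + 0.3P gives 0.35P = 278.25, so P* = 795.
Substitute back: Q* = 707.25 - 0.05(795) = 667.5.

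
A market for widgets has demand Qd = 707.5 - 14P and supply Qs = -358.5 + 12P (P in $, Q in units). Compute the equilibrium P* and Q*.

Equating demand and supply, 707.5 - 14P = -358.5 + 12P gives 26P = 1066, so P* = 41.
Substitute back: Q* = 707.5 - 14(41) = 133.5.

P* = 41, Q* = 133.5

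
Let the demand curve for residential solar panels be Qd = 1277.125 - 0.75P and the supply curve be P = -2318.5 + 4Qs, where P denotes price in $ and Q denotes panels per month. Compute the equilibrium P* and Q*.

In direct form, Qs = 579.625 + 0.25P.
At equilibrium Qd = Qs, so 1277.125 - 0.75P = 579.625 + 0.25P; collecting terms, 697.5 = P and P* = 697.5.
Plugging P* into demand: Q* = 1277.125 - 0.75(697.5) = 754.

P* = 697.5, Q* = 754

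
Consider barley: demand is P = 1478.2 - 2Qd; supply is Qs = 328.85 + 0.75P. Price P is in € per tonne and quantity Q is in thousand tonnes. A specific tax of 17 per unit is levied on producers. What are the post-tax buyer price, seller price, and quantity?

P_b = 338.4, P_s = 321.4, Q = 569.9

Solving each curve for Q: Qd = 739.1 - 0.5P.
With a tax of 17 on producers, they supply based on the net price P_s = P_b - 17, so Qs = 316.1 + 0.75P_b.
Equate demand and the shifted supply: 739.1 - 0.5P_b = 316.1 + 0.75P_b, giving 1.25P_b = 423, so P_b = 338.4.
So P_s = 321.4 and the quantity traded is Q = 739.1 - 0.5(338.4) = 569.9.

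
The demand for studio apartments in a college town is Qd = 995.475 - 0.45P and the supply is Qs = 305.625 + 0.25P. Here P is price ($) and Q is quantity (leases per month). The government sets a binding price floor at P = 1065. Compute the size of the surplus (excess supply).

Evaluating both curves at the floor price 1065 gives Qd = 516.225, Qs = 571.875.
Surplus = Qs - Qd = 571.875 - 516.225 = 55.65.

Surplus = 55.65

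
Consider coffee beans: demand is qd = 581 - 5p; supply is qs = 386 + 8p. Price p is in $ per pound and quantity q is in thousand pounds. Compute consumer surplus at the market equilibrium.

At equilibrium qd = qs, so 581 - 5p = 386 + 8p; collecting terms, 195 = 13p and p* = 15.
From the demand curve, q* = 581 - 5(15) = 506.
Demand choke price (qd = 0): p = 581/5 = 116.2. Consumer surplus = ½ × (116.2 - 15) × 506 = 25603.6.

Consumer surplus = 25603.6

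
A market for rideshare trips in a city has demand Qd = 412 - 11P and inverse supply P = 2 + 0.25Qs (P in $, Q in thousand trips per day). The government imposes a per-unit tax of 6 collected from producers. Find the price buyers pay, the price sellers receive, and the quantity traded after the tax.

P_b = 29.6, P_s = 23.6, Q = 86.4

Solving each curve for Q: Qs = -8 + 4P.
The tax drives a wedge P_b - P_s = 6. Substituting P_s = P_b - 6 into supply: Qs = -32 + 4P_b.
Market clearing requires 412 - 11P_b = -32 + 4P_b; hence 444 = 15P_b and P_b = 29.6.
So P_s = 23.6 and the quantity traded is Q = 412 - 11(29.6) = 86.4.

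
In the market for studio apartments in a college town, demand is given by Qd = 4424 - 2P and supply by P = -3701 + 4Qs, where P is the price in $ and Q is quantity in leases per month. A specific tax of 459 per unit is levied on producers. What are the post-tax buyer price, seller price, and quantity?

P_b = 1606, P_s = 1147, Q = 1212

Rewriting in direct form: Qs = 925.25 + 0.25P.
With a tax of 459 on producers, they supply based on the net price P_s = P_b - 459, so Qs = 810.5 + 0.25P_b.
Equate demand and the shifted supply: 4424 - 2P_b = 810.5 + 0.25P_b, giving 2.25P_b = 3613.5, so P_b = 1606.
So P_s = 1147 and the quantity traded is Q = 4424 - 2(1606) = 1212.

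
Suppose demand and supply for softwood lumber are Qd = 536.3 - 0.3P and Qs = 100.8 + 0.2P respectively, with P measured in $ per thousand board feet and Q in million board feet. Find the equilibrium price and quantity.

P* = 871, Q* = 275

The market clears where 536.3 - 0.3P = 100.8 + 0.2P. Rearranging, 0.5P = 435.5, hence P* = 871.
Substitute back: Q* = 536.3 - 0.3(871) = 275.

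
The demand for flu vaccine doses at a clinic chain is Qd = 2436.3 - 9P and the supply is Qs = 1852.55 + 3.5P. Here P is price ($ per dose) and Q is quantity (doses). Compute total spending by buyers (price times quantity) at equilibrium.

Total spending by buyers = 94147.2

At equilibrium Qd = Qs, so 2436.3 - 9P = 1852.55 + 3.5P; collecting terms, 583.75 = 12.5P and P* = 46.7.
From the demand curve, Q* = 2436.3 - 9(46.7) = 2016.
Total spending by buyers = P* × Q* = 46.7 × 2016 = 94147.2.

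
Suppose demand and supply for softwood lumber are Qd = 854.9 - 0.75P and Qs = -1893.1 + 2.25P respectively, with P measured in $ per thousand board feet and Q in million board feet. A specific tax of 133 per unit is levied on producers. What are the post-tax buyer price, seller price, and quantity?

With a tax of 133 on producers, they supply based on the net price P_s = P_b - 133, so Qs = -2192.35 + 2.25P_b.
Set Qd = Qs: 854.9 - 0.75P_b = -2192.35 + 2.25P_b, so 3047.25 = 3P_b and P_b = 1015.75.
So P_s = 882.75 and the quantity traded is Q = 854.9 - 0.75(1015.75) = 93.0875.

P_b = 1015.75, P_s = 882.75, Q = 93.0875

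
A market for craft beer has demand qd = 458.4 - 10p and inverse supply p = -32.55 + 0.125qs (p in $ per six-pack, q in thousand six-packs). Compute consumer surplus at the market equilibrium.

Consumer surplus = 6069.128

In direct form, qs = 260.4 + 8p.
The market clears where 458.4 - 10p = 260.4 + 8p. Rearranging, 18p = 198, hence p* = 11.
From the demand curve, q* = 458.4 - 10(11) = 348.4.
Demand choke price (qd = 0): p = 458.4/10 = 45.84. Consumer surplus = ½ × (45.84 - 11) × 348.4 = 6069.128.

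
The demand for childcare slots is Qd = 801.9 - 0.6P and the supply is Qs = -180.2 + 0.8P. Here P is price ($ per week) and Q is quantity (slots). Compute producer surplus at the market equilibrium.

Producer surplus = 90725.625

Set Qd = Qs: 801.9 - 0.6P = -180.2 + 0.8P, so 982.1 = 1.4P and P* = 701.5.
Then Q* = 801.9 - 0.6(701.5) = 381.
Supply choke price (Qs = 0): P = 225.25. Producer surplus = ½ × (701.5 - 225.25) × 381 = 90725.625.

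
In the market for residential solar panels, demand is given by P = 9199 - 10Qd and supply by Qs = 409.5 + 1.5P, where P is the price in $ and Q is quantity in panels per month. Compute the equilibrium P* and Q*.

Solving each curve for Q: Qd = 919.9 - 0.1P.
Set Qd = Qs: 919.9 - 0.1P = 409.5 + 1.5P, so 510.4 = 1.6P and P* = 319.
Then Q* = 919.9 - 0.1(319) = 888.

P* = 319, Q* = 888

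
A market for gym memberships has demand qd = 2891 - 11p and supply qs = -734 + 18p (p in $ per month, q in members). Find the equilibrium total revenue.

Total revenue = 189500

At equilibrium qd = qs, so 2891 - 11p = -734 + 18p; collecting terms, 3625 = 29p and p* = 125.
From the demand curve, q* = 2891 - 11(125) = 1516.
Total revenue = p* × q* = 125 × 1516 = 189500.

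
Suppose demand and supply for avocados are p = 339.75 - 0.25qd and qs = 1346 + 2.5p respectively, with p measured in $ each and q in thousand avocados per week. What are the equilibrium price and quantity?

p* = 2, q* = 1351

Inverting to quantity form: qd = 1359 - 4p.
At equilibrium qd = qs, so 1359 - 4p = 1346 + 2.5p; collecting terms, 13 = 6.5p and p* = 2.
From the demand curve, q* = 1359 - 4(2) = 1351.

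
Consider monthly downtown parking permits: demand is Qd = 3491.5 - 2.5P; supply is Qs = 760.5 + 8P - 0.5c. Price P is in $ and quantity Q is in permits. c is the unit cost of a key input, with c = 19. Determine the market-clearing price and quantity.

P* = 261, Q* = 2839

With c = 19, supply is Qs = 751 + 8P.
The market clears where 3491.5 - 2.5P = 751 + 8P. Rearranging, 10.5P = 2740.5, hence P* = 261.
Substitute back: Q* = 3491.5 - 2.5(261) = 2839.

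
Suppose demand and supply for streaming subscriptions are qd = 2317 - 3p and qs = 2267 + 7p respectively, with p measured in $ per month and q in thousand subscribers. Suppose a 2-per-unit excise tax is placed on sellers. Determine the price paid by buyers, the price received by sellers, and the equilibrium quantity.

p_b = 6.4, p_s = 4.4, q = 2297.8

The tax drives a wedge p_b - p_s = 2. Substituting p_s = p_b - 2 into supply: qs = 2253 + 7p_b.
Equate demand and the shifted supply: 2317 - 3p_b = 2253 + 7p_b, giving 10p_b = 64, so p_b = 6.4.
So p_s = 4.4 and the quantity traded is q = 2317 - 3(6.4) = 2297.8.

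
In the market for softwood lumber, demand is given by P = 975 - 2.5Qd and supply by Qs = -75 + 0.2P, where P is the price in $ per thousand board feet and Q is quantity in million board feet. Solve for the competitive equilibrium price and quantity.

P* = 775, Q* = 80

Inverting to quantity form: Qd = 390 - 0.4P.
Set Qd = Qs: 390 - 0.4P = -75 + 0.2P, so 465 = 0.6P and P* = 775.
Plugging P* into demand: Q* = 390 - 0.4(775) = 80.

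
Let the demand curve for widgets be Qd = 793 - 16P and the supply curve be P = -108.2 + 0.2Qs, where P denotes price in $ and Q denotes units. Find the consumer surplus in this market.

Consumer surplus = 11287.53125

Inverting to quantity form: Qs = 541 + 5P.
The market clears where 793 - 16P = 541 + 5P. Rearranging, 21P = 252, hence P* = 12.
Substitute back: Q* = 793 - 16(12) = 601.
Demand choke price (Qd = 0): P = 793/16 = 49.5625. Consumer surplus = ½ × (49.5625 - 12) × 601 = 11287.53125.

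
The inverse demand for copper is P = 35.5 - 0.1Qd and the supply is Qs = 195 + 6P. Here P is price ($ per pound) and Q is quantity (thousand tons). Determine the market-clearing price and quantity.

P* = 10, Q* = 255

Inverting to quantity form: Qd = 355 - 10P.
The market clears where 355 - 10P = 195 + 6P. Rearranging, 16P = 160, hence P* = 10.
Plugging P* into demand: Q* = 355 - 10(10) = 255.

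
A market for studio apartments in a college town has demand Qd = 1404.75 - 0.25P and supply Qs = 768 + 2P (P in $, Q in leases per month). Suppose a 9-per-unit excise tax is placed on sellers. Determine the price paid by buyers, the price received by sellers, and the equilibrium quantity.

P_b = 291, P_s = 282, Q = 1332

Sellers keep P_s = P_b - 9 per unit, so supply in terms of the buyer price is Qs = 750 + 2P_b.
Equate demand and the shifted supply: 1404.75 - 0.25P_b = 750 + 2P_b, giving 2.25P_b = 654.75, so P_b = 291.
So P_s = 282 and the quantity traded is Q = 1404.75 - 0.25(291) = 1332.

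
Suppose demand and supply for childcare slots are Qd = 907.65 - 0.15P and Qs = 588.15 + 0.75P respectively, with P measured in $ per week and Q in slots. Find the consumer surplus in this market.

Consumer surplus = 2433331.2

Set Qd = Qs: 907.65 - 0.15P = 588.15 + 0.75P, so 319.5 = 0.9P and P* = 355.
Substitute back: Q* = 907.65 - 0.15(355) = 854.4.
Demand choke price (Qd = 0): P = 907.65/0.15 = 6051. Consumer surplus = ½ × (6051 - 355) × 854.4 = 2433331.2.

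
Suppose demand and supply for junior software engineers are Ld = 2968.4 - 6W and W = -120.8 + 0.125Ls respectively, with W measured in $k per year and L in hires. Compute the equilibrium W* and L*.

W* = 143, L* = 2110.4

Rewriting in direct form: Ls = 966.4 + 8W.
At equilibrium Ld = Ls, so 2968.4 - 6W = 966.4 + 8W; collecting terms, 2002 = 14W and W* = 143.
From the demand curve, L* = 2968.4 - 6(143) = 2110.4.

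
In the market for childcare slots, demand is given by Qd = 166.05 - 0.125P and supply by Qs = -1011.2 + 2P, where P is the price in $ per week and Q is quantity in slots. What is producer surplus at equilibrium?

Producer surplus = 2342.56

The market clears where 166.05 - 0.125P = -1011.2 + 2P. Rearranging, 2.125P = 1177.25, hence P* = 554.
Plugging P* into demand: Q* = 166.05 - 0.125(554) = 96.8.
Supply choke price (Qs = 0): P = 505.6. Producer surplus = ½ × (554 - 505.6) × 96.8 = 2342.56.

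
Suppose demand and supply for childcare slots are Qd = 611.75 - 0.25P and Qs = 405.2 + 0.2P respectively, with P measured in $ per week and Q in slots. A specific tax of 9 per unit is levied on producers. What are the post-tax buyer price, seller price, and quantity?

The tax drives a wedge P_b - P_s = 9. Substituting P_s = P_b - 9 into supply: Qs = 403.4 + 0.2P_b.
Equate demand and the shifted supply: 611.75 - 0.25P_b = 403.4 + 0.2P_b, giving 0.45P_b = 208.35, so P_b = 463.
So P_s = 454 and the quantity traded is Q = 611.75 - 0.25(463) = 496.

P_b = 463, P_s = 454, Q = 496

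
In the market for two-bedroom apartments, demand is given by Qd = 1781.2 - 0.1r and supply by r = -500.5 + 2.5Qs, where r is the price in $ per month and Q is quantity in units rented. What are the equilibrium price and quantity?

Inverting to quantity form: Qs = 200.2 + 0.4r.
Equating demand and supply, 1781.2 - 0.1r = 200.2 + 0.4r gives 0.5r = 1581, so r* = 3162.
Substitute back: Q* = 1781.2 - 0.1(3162) = 1465.

r* = 3162, Q* = 1465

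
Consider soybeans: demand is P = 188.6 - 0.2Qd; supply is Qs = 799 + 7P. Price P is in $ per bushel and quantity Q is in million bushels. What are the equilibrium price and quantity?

Inverting to quantity form: Qd = 943 - 5P.
The market clears where 943 - 5P = 799 + 7P. Rearranging, 12P = 144, hence P* = 12.
Plugging P* into demand: Q* = 943 - 5(12) = 883.

P* = 12, Q* = 883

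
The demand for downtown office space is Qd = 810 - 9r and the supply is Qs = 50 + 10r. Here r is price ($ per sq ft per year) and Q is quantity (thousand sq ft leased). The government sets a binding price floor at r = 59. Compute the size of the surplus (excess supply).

Evaluating both curves at the floor price 59 gives Qd = 279, Qs = 640.
Surplus = Qs - Qd = 640 - 279 = 361.

Surplus = 361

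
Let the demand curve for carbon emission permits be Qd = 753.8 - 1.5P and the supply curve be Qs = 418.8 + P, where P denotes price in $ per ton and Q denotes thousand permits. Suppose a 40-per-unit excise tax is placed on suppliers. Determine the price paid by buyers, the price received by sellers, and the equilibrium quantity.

With a tax of 40 on suppliers, they supply based on the net price P_s = P_b - 40, so Qs = 378.8 + P_b.
Market clearing requires 753.8 - 1.5P_b = 378.8 + P_b; hence 375 = 2.5P_b and P_b = 150.
So P_s = 110 and the quantity traded is Q = 753.8 - 1.5(150) = 528.8.

P_b = 150, P_s = 110, Q = 528.8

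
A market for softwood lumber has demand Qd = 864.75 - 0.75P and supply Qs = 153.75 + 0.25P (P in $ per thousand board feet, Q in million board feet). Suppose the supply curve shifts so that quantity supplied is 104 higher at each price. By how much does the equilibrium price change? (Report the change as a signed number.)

The market clears where 864.75 - 0.75P = 153.75 + 0.25P. Rearranging, P = 711, hence P* = 711.
Plugging P* into demand: Q* = 864.75 - 0.75(711) = 331.5.
After the shift, supply is Qs = 257.75 + 0.25P.
New equilibrium: 607 = P, so P = 607 and Q = 409.5.
ΔP = 607 - 711 = -104.

ΔP = -104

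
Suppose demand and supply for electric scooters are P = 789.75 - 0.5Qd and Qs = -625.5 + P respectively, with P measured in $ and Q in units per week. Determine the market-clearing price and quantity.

Rewriting in direct form: Qd = 1579.5 - 2P.
Equating demand and supply, 1579.5 - 2P = -625.5 + P gives 3P = 2205, so P* = 735.
Plugging P* into demand: Q* = 1579.5 - 2(735) = 109.5.

P* = 735, Q* = 109.5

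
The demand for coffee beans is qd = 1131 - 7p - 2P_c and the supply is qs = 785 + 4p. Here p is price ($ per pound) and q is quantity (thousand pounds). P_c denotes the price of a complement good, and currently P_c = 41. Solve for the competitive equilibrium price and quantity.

With P_c = 41, demand is qd = 1049 - 7p.
At equilibrium qd = qs, so 1049 - 7p = 785 + 4p; collecting terms, 264 = 11p and p* = 24.
Then q* = 1049 - 7(24) = 881.

p* = 24, q* = 881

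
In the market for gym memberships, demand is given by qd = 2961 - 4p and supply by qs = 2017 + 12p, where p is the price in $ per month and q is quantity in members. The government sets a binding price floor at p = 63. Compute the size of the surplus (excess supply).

At p = 63: qd = 2709 and qs = 2773.
Surplus = qs - qd = 2773 - 2709 = 64.

Surplus = 64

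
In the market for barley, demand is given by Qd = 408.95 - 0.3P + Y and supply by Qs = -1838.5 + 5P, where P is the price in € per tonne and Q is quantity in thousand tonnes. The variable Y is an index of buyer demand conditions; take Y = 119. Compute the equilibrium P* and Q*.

With Y = 119, demand is Qd = 527.95 - 0.3P.
The market clears where 527.95 - 0.3P = -1838.5 + 5P. Rearranging, 5.3P = 2366.45, hence P* = 446.5.
Substitute back: Q* = 527.95 - 0.3(446.5) = 394.

P* = 446.5, Q* = 394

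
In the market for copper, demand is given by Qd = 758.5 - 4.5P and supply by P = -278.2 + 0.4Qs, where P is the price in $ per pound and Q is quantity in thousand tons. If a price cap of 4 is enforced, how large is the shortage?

Solving each curve for Q: Qs = 695.5 + 2.5P.
At P = 4: Qd = 740.5 and Qs = 705.5.
Shortage = Qd - Qs = 740.5 - 705.5 = 35.

Shortage = 35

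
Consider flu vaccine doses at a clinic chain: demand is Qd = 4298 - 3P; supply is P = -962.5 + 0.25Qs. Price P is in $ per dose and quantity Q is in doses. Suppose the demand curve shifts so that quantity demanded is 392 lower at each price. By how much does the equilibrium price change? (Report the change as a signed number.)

Rewriting in direct form: Qs = 3850 + 4P.
At equilibrium Qd = Qs, so 4298 - 3P = 3850 + 4P; collecting terms, 448 = 7P and P* = 64.
Plugging P* into demand: Q* = 4298 - 3(64) = 4106.
After the shift, demand is Qd = 3906 - 3P.
The new intersection has 56 = 7P, i.e. P = 8, Q = 3882.
ΔP = 8 - 64 = -56.

ΔP = -56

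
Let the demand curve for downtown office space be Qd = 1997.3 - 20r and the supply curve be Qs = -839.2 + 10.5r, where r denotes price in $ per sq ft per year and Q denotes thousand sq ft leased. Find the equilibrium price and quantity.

r* = 93, Q* = 137.3

Set Qd = Qs: 1997.3 - 20r = -839.2 + 10.5r, so 2836.5 = 30.5r and r* = 93.
Substitute back: Q* = 1997.3 - 20(93) = 137.3.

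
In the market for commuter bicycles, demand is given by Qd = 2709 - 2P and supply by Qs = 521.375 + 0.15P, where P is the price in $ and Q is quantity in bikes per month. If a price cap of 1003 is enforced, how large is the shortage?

Shortage = 31.175

Evaluating both curves at the ceiling price 1003 gives Qd = 703, Qs = 671.825.
Shortage = Qd - Qs = 703 - 671.825 = 31.175.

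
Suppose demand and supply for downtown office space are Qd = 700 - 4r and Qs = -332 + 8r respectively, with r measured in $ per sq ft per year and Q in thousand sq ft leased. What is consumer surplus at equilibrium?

The market clears where 700 - 4r = -332 + 8r. Rearranging, 12r = 1032, hence r* = 86.
Plugging r* into demand: Q* = 700 - 4(86) = 356.
Demand choke price (Qd = 0): r = 700/4 = 175. Consumer surplus = ½ × (175 - 86) × 356 = 15842.

Consumer surplus = 15842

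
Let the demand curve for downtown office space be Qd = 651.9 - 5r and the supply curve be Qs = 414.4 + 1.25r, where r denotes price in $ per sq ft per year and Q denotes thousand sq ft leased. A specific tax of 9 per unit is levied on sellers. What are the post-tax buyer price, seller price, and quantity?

r_b = 39.8, r_s = 30.8, Q = 452.9

The tax drives a wedge r_b - r_s = 9. Substituting r_s = r_b - 9 into supply: Qs = 403.15 + 1.25r_b.
Market clearing requires 651.9 - 5r_b = 403.15 + 1.25r_b; hence 248.75 = 6.25r_b and r_b = 39.8.
So r_s = 30.8 and the quantity traded is Q = 651.9 - 5(39.8) = 452.9.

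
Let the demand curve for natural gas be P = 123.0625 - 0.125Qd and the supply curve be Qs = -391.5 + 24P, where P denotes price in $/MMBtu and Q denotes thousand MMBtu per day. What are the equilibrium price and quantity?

In direct form, Qd = 984.5 - 8P.
Equating demand and supply, 984.5 - 8P = -391.5 + 24P gives 32P = 1376, so P* = 43.
Substitute back: Q* = 984.5 - 8(43) = 640.5.

P* = 43, Q* = 640.5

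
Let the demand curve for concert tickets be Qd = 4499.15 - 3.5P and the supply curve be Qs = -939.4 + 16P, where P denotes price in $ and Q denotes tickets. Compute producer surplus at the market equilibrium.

Producer surplus = 387860.28125

The market clears where 4499.15 - 3.5P = -939.4 + 16P. Rearranging, 19.5P = 5438.55, hence P* = 278.9.
Substitute back: Q* = 4499.15 - 3.5(278.9) = 3523.
Supply choke price (Qs = 0): P = 58.7125. Producer surplus = ½ × (278.9 - 58.7125) × 3523 = 387860.28125.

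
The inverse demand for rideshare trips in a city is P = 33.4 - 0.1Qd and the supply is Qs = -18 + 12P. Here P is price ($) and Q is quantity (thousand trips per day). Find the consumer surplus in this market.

Consumer surplus = 1513.8

Solving each curve for Q: Qd = 334 - 10P.
Set Qd = Qs: 334 - 10P = -18 + 12P, so 352 = 22P and P* = 16.
Then Q* = 334 - 10(16) = 174.
Demand choke price (Qd = 0): P = 334/10 = 33.4. Consumer surplus = ½ × (33.4 - 16) × 174 = 1513.8.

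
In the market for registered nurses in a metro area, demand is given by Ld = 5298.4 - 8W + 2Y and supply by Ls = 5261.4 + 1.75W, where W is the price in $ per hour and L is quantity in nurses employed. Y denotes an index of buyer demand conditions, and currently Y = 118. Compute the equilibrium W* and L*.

With Y = 118, demand is Ld = 5534.4 - 8W.
Set Ld = Ls: 5534.4 - 8W = 5261.4 + 1.75W, so 273 = 9.75W and W* = 28.
Plugging W* into demand: L* = 5534.4 - 8(28) = 5310.4.

W* = 28, L* = 5310.4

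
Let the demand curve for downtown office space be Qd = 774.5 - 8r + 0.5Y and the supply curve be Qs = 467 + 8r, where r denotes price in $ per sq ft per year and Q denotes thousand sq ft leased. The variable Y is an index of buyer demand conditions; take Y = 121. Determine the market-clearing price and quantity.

r* = 23, Q* = 651

With Y = 121, demand is Qd = 835 - 8r.
Equating demand and supply, 835 - 8r = 467 + 8r gives 16r = 368, so r* = 23.
From the demand curve, Q* = 835 - 8(23) = 651.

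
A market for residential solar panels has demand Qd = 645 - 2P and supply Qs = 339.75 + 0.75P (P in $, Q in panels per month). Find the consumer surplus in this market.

Consumer surplus = 44732.25

The market clears where 645 - 2P = 339.75 + 0.75P. Rearranging, 2.75P = 305.25, hence P* = 111.
Then Q* = 645 - 2(111) = 423.
Demand choke price (Qd = 0): P = 645/2 = 322.5. Consumer surplus = ½ × (322.5 - 111) × 423 = 44732.25.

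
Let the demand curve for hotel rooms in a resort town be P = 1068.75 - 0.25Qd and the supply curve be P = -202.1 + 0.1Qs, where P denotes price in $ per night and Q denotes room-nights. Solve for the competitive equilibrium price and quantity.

P* = 161, Q* = 3631

Inverting to quantity form: Qd = 4275 - 4P and Qs = 2021 + 10P.
Equating demand and supply, 4275 - 4P = 2021 + 10P gives 14P = 2254, so P* = 161.
From the demand curve, Q* = 4275 - 4(161) = 3631.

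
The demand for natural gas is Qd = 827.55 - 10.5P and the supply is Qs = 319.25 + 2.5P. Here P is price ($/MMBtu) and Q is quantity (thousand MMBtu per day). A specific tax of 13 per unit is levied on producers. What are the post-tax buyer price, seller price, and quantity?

P_b = 41.6, P_s = 28.6, Q = 390.75

With a tax of 13 on producers, they supply based on the net price P_s = P_b - 13, so Qs = 286.75 + 2.5P_b.
Set Qd = Qs: 827.55 - 10.5P_b = 286.75 + 2.5P_b, so 540.8 = 13P_b and P_b = 41.6.
So P_s = 28.6 and the quantity traded is Q = 827.55 - 10.5(41.6) = 390.75.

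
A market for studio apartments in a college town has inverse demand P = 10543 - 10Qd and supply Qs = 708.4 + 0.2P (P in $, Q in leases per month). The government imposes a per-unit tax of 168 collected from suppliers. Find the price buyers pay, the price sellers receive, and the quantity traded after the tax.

P_b = 1265, P_s = 1097, Q = 927.8

In direct form, Qd = 1054.3 - 0.1P.
Suppliers keep P_s = P_b - 168 per unit, so supply in terms of the buyer price is Qs = 674.8 + 0.2P_b.
Set Qd = Qs: 1054.3 - 0.1P_b = 674.8 + 0.2P_b, so 379.5 = 0.3P_b and P_b = 1265.
Then P_s = 1265 - 168 = 1097 and Q = 1054.3 - 0.1(1265) = 927.8.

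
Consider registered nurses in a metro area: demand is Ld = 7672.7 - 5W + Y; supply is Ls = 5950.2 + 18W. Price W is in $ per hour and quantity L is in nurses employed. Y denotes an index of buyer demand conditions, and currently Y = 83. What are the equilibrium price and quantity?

With Y = 83, demand is Ld = 7755.7 - 5W.
At equilibrium Ld = Ls, so 7755.7 - 5W = 5950.2 + 18W; collecting terms, 1805.5 = 23W and W* = 78.5.
From the demand curve, L* = 7755.7 - 5(78.5) = 7363.2.

W* = 78.5, L* = 7363.2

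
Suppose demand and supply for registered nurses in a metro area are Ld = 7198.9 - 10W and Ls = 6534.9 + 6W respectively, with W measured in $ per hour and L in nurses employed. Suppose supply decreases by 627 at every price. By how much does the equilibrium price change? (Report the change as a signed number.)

Equating demand and supply, 7198.9 - 10W = 6534.9 + 6W gives 16W = 664, so W* = 41.5.
From the demand curve, L* = 7198.9 - 10(41.5) = 6783.9.
After the shift, supply is Ls = 5907.9 + 6W.
The new intersection has 1291 = 16W, i.e. W = 80.6875, L = 6392.025.
ΔW = 80.6875 - 41.5 = 39.1875.

ΔW = 39.1875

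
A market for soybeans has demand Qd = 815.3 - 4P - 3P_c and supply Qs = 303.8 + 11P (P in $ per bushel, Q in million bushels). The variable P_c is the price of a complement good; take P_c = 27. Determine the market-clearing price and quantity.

P* = 28.7, Q* = 619.5

With P_c = 27, demand is Qd = 734.3 - 4P.
At equilibrium Qd = Qs, so 734.3 - 4P = 303.8 + 11P; collecting terms, 430.5 = 15P and P* = 28.7.
Then Q* = 734.3 - 4(28.7) = 619.5.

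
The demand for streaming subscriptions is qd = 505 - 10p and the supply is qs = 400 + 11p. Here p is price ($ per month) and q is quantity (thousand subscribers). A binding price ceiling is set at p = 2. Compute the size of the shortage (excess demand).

Shortage = 63

At p = 2: qd = 485 and qs = 422.
Shortage = qd - qs = 485 - 422 = 63.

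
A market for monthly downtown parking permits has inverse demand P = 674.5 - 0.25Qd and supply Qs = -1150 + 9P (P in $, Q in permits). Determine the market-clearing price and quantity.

Rewriting in direct form: Qd = 2698 - 4P.
Equating demand and supply, 2698 - 4P = -1150 + 9P gives 13P = 3848, so P* = 296.
Then Q* = 2698 - 4(296) = 1514.

P* = 296, Q* = 1514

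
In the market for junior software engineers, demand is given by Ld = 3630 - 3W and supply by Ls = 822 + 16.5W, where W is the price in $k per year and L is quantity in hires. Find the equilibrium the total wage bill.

Equating demand and supply, 3630 - 3W = 822 + 16.5W gives 19.5W = 2808, so W* = 144.
From the demand curve, L* = 3630 - 3(144) = 3198.
The total wage bill = W* × L* = 144 × 3198 = 460512.

The total wage bill = 460512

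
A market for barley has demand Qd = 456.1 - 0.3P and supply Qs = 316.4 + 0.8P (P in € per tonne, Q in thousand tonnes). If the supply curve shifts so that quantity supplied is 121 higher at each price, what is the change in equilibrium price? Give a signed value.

Equating demand and supply, 456.1 - 0.3P = 316.4 + 0.8P gives 1.1P = 139.7, so P* = 127.
Then Q* = 456.1 - 0.3(127) = 418.
After the shift, supply is Qs = 437.4 + 0.8P.
The new intersection has 18.7 = 1.1P, i.e. P = 17, Q = 451.
ΔP = 17 - 127 = -110.

ΔP = -110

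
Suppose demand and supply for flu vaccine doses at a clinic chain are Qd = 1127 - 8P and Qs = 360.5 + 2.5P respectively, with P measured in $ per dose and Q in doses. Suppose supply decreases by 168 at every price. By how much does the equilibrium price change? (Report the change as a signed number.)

ΔP = 16

Equating demand and supply, 1127 - 8P = 360.5 + 2.5P gives 10.5P = 766.5, so P* = 73.
Then Q* = 1127 - 8(73) = 543.
After the shift, supply is Qs = 192.5 + 2.5P.
Re-solving, 10.5P = 934.5 gives P = 89 and Q = 415.
ΔP = 89 - 73 = 16.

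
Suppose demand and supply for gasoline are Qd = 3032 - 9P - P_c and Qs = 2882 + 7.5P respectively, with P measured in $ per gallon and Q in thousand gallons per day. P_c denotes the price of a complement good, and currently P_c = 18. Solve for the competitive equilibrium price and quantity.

P* = 8, Q* = 2942

With P_c = 18, demand is Qd = 3014 - 9P.
The market clears where 3014 - 9P = 2882 + 7.5P. Rearranging, 16.5P = 132, hence P* = 8.
From the demand curve, Q* = 3014 - 9(8) = 2942.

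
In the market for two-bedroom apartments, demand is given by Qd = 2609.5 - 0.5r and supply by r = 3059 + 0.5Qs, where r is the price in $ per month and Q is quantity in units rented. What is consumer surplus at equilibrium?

In direct form, Qs = -6118 + 2r.
At equilibrium Qd = Qs, so 2609.5 - 0.5r = -6118 + 2r; collecting terms, 8727.5 = 2.5r and r* = 3491.
Plugging r* into demand: Q* = 2609.5 - 0.5(3491) = 864.
Demand choke price (Qd = 0): r = 2609.5/0.5 = 5219. Consumer surplus = ½ × (5219 - 3491) × 864 = 746496.

Consumer surplus = 746496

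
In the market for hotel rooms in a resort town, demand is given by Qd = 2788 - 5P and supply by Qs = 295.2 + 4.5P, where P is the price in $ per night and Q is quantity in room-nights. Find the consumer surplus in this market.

Set Qd = Qs: 2788 - 5P = 295.2 + 4.5P, so 2492.8 = 9.5P and P* = 262.4.
Plugging P* into demand: Q* = 2788 - 5(262.4) = 1476.
Demand choke price (Qd = 0): P = 2788/5 = 557.6. Consumer surplus = ½ × (557.6 - 262.4) × 1476 = 217857.6.

Consumer surplus = 217857.6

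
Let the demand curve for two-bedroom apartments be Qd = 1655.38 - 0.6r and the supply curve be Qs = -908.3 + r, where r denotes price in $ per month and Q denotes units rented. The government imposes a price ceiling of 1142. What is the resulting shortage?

Shortage = 736.48

Evaluating both curves at the ceiling price 1142 gives Qd = 970.18, Qs = 233.7.
Shortage = Qd - Qs = 970.18 - 233.7 = 736.48.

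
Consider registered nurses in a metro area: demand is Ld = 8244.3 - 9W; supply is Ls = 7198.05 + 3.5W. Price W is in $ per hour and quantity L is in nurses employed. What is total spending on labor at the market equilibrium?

The market clears where 8244.3 - 9W = 7198.05 + 3.5W. Rearranging, 12.5W = 1046.25, hence W* = 83.7.
Substitute back: L* = 8244.3 - 9(83.7) = 7491.
Total spending on labor = W* × L* = 83.7 × 7491 = 626996.7.

Total spending on labor = 626996.7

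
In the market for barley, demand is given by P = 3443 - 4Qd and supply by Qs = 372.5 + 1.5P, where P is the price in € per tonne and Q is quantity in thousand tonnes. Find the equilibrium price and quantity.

P* = 279, Q* = 791

Rewriting in direct form: Qd = 860.75 - 0.25P.
Equating demand and supply, 860.75 - 0.25P = 372.5 + 1.5P gives 1.75P = 488.25, so P* = 279.
Then Q* = 860.75 - 0.25(279) = 791.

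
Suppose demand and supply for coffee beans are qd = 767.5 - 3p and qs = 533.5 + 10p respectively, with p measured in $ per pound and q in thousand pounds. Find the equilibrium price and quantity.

p* = 18, q* = 713.5

The market clears where 767.5 - 3p = 533.5 + 10p. Rearranging, 13p = 234, hence p* = 18.
Plugging p* into demand: q* = 767.5 - 3(18) = 713.5.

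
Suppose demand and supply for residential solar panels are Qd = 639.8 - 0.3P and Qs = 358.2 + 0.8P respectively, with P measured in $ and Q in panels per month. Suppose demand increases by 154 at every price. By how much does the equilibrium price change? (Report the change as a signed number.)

The market clears where 639.8 - 0.3P = 358.2 + 0.8P. Rearranging, 1.1P = 281.6, hence P* = 256.
Plugging P* into demand: Q* = 639.8 - 0.3(256) = 563.
After the shift, demand is Qd = 793.8 - 0.3P.
The new intersection has 435.6 = 1.1P, i.e. P = 396, Q = 675.
ΔP = 396 - 256 = 140.

ΔP = 140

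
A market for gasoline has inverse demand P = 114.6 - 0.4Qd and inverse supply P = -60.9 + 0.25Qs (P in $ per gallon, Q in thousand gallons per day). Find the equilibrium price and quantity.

Inverting to quantity form: Qd = 286.5 - 2.5P and Qs = 243.6 + 4P.
Set Qd = Qs: 286.5 - 2.5P = 243.6 + 4P, so 42.9 = 6.5P and P* = 6.6.
Substitute back: Q* = 286.5 - 2.5(6.6) = 270.

P* = 6.6, Q* = 270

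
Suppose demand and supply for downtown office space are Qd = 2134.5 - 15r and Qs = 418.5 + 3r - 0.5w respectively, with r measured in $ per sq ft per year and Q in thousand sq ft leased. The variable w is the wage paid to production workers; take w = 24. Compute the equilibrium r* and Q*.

r* = 96, Q* = 694.5

With w = 24, supply is Qs = 406.5 + 3r.
Set Qd = Qs: 2134.5 - 15r = 406.5 + 3r, so 1728 = 18r and r* = 96.
Then Q* = 2134.5 - 15(96) = 694.5.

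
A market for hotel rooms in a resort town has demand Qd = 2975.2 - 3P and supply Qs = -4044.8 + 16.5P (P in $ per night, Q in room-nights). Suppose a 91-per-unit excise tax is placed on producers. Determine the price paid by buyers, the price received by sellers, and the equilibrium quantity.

Producers keep P_s = P_b - 91 per unit, so supply in terms of the buyer price is Qs = -5546.3 + 16.5P_b.
Market clearing requires 2975.2 - 3P_b = -5546.3 + 16.5P_b; hence 8521.5 = 19.5P_b and P_b = 437.
Then P_s = 437 - 91 = 346 and Q = 2975.2 - 3(437) = 1664.2.

P_b = 437, P_s = 346, Q = 1664.2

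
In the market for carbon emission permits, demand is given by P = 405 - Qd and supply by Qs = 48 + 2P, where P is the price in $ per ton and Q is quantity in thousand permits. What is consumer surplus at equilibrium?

Consumer surplus = 40898

Inverting to quantity form: Qd = 405 - P.
At equilibrium Qd = Qs, so 405 - P = 48 + 2P; collecting terms, 357 = 3P and P* = 119.
Plugging P* into demand: Q* = 405 - 119 = 286.
Demand choke price (Qd = 0): P = 405. Consumer surplus = ½ × (405 - 119) × 286 = 40898.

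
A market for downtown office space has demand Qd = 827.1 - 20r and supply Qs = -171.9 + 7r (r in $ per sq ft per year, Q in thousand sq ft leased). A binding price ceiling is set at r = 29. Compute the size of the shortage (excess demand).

With r fixed at 29, quantity demanded is 247.1 and quantity supplied is 31.1.
Shortage = Qd - Qs = 247.1 - 31.1 = 216.

Shortage = 216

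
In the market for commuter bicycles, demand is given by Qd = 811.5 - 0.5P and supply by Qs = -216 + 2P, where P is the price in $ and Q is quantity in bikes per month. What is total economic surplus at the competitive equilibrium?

Total surplus = 459045

Set Qd = Qs: 811.5 - 0.5P = -216 + 2P, so 1027.5 = 2.5P and P* = 411.
From the demand curve, Q* = 811.5 - 0.5(411) = 606.
Demand choke price = 1623; supply choke price = 108. CS = ½(1623 - 411)(606) = 367236; PS = ½(411 - 108)(606) = 91809. Total surplus = 459045.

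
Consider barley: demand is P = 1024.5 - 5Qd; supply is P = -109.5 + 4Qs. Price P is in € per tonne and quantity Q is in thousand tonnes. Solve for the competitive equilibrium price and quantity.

P* = 394.5, Q* = 126

Rewriting in direct form: Qd = 204.9 - 0.2P and Qs = 27.375 + 0.25P.
The market clears where 204.9 - 0.2P = 27.375 + 0.25P. Rearranging, 0.45P = 177.525, hence P* = 394.5.
Plugging P* into demand: Q* = 204.9 - 0.2(394.5) = 126.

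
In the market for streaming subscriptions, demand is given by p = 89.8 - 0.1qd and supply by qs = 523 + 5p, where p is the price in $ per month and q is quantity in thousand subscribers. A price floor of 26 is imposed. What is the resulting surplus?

Surplus = 15

In direct form, qd = 898 - 10p.
At p = 26: qd = 638 and qs = 653.
Surplus = qs - qd = 653 - 638 = 15.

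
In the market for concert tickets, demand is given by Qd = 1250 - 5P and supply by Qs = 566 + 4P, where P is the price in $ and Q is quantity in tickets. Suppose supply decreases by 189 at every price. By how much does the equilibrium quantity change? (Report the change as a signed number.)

The market clears where 1250 - 5P = 566 + 4P. Rearranging, 9P = 684, hence P* = 76.
Then Q* = 1250 - 5(76) = 870.
After the shift, supply is Qs = 377 + 4P.
The new intersection has 873 = 9P, i.e. P = 97, Q = 765.
ΔQ = 765 - 870 = -105.

ΔQ = -105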